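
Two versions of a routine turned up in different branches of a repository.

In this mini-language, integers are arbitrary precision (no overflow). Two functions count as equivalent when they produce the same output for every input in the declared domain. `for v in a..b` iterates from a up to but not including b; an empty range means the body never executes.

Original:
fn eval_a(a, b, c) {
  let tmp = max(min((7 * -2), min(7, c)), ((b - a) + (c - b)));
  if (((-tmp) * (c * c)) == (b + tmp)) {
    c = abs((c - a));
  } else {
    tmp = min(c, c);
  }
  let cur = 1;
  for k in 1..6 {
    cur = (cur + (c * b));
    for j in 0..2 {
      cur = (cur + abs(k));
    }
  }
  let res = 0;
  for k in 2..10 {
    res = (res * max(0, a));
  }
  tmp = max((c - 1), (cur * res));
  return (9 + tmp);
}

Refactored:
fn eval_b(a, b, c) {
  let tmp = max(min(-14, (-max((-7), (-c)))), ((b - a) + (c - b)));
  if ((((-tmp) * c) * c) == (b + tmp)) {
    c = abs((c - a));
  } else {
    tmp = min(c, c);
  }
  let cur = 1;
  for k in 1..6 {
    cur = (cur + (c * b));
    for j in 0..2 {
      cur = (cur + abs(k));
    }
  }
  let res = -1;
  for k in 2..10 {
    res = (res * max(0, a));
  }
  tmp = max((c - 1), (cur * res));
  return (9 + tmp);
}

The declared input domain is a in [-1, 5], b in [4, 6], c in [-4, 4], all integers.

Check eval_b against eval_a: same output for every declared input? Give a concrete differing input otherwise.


Evaluate both at a=1, b=4, c=-4.
eval_a: tmp = -5; (((-tmp) * (c * c)) == (b + tmp)) -> false; tmp = -4; cur = 1; [k=1]; cur = -15; [j=0]; cur = -14; [j=1]; cur = -13; [k=2]; cur = -29; [j=0]; cur = -27; [j=1]; cur = -25; [k=3]; cur = -41; [j=0]; cur = -38; [j=1]; cur = -35; [k=4]; cur = -51; [j=0]; cur = -47; [j=1]; cur = -43; [k=5]; cur = -59; [j=0]; cur = -54; [j=1]; cur = -49; res = 0; [k=2]; res = 0; [k=3]; res = 0; [k=4]; res = 0; [k=5]; res = 0; [k=6]; res = 0; [k=7]; res = 0; [k=8]; res = 0; [k=9]; res = 0; tmp = 0; return 9
eval_b: tmp = -5; ((((-tmp) * c) * c) == (b + tmp)) -> false; tmp = -4; cur = 1; [k=1]; cur = -15; [j=0]; cur = -14; [j=1]; cur = -13; [k=2]; cur = -29; [j=0]; cur = -27; [j=1]; cur = -25; [k=3]; cur = -41; [j=0]; cur = -38; [j=1]; cur = -35; [k=4]; cur = -51; [j=0]; cur = -47; [j=1]; cur = -43; [k=5]; cur = -59; [j=0]; cur = -54; [j=1]; cur = -49; res = -1; [k=2]; res = -1; [k=3]; res = -1; [k=4]; res = -1; [k=5]; res = -1; [k=6]; res = -1; [k=7]; res = -1; [k=8]; res = -1; [k=9]; res = -1; tmp = 49; return 58
9 and 58 differ, so these are not the same function on this domain.
verdict: not equivalent; witness: a=1, b=4, c=-4


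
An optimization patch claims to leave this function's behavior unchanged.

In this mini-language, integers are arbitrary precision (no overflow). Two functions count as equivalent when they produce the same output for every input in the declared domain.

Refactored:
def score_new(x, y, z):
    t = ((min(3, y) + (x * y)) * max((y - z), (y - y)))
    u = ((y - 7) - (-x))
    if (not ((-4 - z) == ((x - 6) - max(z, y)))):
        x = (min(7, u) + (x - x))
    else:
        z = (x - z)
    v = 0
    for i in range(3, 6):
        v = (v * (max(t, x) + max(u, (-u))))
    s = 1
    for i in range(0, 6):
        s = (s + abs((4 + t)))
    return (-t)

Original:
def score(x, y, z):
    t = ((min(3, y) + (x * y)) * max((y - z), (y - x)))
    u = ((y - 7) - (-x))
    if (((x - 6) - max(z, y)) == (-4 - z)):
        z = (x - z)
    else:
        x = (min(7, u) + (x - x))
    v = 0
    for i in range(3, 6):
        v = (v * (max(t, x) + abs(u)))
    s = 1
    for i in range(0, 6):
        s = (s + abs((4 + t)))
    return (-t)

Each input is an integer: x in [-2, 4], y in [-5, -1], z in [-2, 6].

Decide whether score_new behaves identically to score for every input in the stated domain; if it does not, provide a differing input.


Consider the input x=-2, y=-5, z=-2.
score: t becomes -15; next u becomes -14; next (((x - 6) - max(z, y)) == (-4 - z)) evaluates to false; next x becomes -14; next v becomes 0; next at i=3:; next v becomes 0; next at i=4:; next v becomes 0; next at i=5:; next v becomes 0; next s becomes 1; next at i=0:; next s becomes 12; next at i=1:; next s becomes 23; next at i=2:; next s becomes 34; next at i=3:; next s becomes 45; next at i=4:; next s becomes 56; next at i=5:; next s becomes 67; next final value 15
score_new: t becomes 0; next u becomes -14; next (not ((-4 - z) == ((x - 6) - max(z, y)))) evaluates to true; next x becomes -14; next v becomes 0; next at i=3:; next v becomes 0; next at i=4:; next v becomes 0; next at i=5:; next v becomes 0; next s becomes 1; next at i=0:; next s becomes 5; next at i=1:; next s becomes 9; next at i=2:; next s becomes 13; next at i=3:; next s becomes 17; next at i=4:; next s becomes 21; next at i=5:; next s becomes 25; next final value 0
15 vs 0 — the two versions disagree here.
verdict: not equivalent; witness: x=-2, y=-5, z=-2


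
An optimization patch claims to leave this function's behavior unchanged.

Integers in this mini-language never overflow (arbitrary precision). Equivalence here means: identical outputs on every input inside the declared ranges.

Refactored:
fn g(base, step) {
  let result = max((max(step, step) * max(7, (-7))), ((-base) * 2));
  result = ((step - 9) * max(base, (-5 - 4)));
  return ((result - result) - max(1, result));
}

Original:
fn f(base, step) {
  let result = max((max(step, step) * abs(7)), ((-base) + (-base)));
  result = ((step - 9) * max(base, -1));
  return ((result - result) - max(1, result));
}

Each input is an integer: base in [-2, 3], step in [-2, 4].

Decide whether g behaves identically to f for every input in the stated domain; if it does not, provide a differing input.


These are not equivalent — on base=-2, step=-2 the outputs split (-11 vs -22).
f: result := 4 | result := 11 | result -11
g: result := 4 | result := 22 | result -22
verdict: not equivalent; witness: base=-2, step=-2


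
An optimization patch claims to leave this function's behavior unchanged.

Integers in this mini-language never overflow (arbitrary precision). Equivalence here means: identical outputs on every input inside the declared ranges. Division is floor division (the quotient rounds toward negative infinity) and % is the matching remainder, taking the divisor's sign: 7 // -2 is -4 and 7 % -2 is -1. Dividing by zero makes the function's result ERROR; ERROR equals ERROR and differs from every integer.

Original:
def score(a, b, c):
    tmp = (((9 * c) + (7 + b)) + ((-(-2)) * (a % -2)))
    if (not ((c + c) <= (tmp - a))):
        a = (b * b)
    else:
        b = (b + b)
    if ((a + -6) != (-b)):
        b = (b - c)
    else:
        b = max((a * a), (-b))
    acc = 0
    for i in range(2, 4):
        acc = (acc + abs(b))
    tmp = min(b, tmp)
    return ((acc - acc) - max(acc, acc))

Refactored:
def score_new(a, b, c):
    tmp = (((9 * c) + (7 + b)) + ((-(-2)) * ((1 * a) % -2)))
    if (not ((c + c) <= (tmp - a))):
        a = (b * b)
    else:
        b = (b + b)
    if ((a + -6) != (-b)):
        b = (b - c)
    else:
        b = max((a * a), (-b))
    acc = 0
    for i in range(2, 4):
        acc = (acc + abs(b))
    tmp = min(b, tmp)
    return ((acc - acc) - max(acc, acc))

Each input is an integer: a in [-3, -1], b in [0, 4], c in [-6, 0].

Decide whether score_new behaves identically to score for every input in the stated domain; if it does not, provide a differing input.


Reading the diff, among the changes: arithmetic usage differs, constant usage differs.
As a probe, take a=-3, b=2, c=-5: score runs tmp=-38, then (not ((c + c) <= (tmp - a))) is true, then a=4, then ((a + -6) != (-b)) is false, then b=16, then acc=0, then (i=2), then acc=16, then (i=3), then acc=32, then tmp=-38, then returns -32; score_new runs tmp=-38, then (not ((c + c) <= (tmp - a))) is true, then a=4, then ((a + -6) != (-b)) is false, then b=16, then acc=0, then (i=2), then acc=16, then (i=3), then acc=32, then tmp=-38, then returns -32; both end at -32.
Across all 105 domain points the two functions coincide.
verdict: equivalent


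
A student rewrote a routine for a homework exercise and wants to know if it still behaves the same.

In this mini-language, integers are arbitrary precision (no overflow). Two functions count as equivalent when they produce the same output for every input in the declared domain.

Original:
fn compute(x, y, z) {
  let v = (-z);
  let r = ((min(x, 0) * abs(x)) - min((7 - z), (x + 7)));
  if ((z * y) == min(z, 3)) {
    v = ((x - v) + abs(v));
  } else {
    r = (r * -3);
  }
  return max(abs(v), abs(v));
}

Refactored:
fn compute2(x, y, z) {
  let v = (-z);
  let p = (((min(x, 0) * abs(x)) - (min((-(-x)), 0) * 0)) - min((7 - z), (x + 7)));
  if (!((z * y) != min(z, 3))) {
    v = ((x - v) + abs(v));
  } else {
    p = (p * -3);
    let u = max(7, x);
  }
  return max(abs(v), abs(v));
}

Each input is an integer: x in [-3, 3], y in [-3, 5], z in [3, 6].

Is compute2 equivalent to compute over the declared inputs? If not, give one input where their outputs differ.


Changes here: constant usage differs; also comparison usage differs; also local variable names differ; also min/max/abs usage differs; also arithmetic usage differs; also statement counts differ; also boolean connective usage differs; the full 252-point sweep finds no disagreement.
verdict: equivalent


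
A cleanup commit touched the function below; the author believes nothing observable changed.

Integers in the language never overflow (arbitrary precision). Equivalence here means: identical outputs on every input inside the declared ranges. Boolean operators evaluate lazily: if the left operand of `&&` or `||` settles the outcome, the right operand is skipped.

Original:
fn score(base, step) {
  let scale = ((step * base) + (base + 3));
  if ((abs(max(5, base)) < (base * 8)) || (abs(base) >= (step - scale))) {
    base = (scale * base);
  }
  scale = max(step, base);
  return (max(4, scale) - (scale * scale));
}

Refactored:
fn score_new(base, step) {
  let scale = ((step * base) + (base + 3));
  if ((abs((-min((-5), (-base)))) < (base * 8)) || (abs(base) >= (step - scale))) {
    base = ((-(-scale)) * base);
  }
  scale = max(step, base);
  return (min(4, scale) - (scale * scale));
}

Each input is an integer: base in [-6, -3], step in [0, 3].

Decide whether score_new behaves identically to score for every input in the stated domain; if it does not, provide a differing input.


These are not equivalent — on base=-6, step=0 the outputs split (-306 vs -320).
score: scale := -3 | ((abs(max(5, base)) < (base * 8)) || (abs(base) >= (step - scale))): true | base := 18 | scale := 18 | result -306
score_new: scale := -3 | ((abs((-min((-5), (-base)))) < (base * 8)) || (abs(base) >= (step - scale))): true | base := 18 | scale := 18 | result -320
verdict: not equivalent; witness: base=-6, step=0


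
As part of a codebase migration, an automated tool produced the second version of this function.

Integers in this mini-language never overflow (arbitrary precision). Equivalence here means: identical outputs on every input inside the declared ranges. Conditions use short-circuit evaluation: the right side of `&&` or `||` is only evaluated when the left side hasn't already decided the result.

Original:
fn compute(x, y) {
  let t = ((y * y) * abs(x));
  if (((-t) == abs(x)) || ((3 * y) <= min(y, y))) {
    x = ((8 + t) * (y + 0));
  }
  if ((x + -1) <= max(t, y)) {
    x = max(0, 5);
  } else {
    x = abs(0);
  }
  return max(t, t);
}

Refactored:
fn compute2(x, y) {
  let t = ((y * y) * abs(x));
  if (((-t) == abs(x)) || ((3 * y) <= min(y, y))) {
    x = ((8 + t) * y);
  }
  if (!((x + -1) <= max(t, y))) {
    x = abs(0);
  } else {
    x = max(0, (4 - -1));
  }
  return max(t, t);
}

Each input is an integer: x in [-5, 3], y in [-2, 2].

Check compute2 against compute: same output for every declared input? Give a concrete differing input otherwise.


Behavior is preserved: although constant usage differs, boolean connective usage differs, arithmetic usage differs, the outputs never diverge.
Spot check at x=0, y=1 — compute: t := 0 | (((-t) == abs(x)) || ((3 * y) <= min(y, y))): true | x := 8 | ((x + -1) <= max(t, y)): false | x := 0 | result 0. compute2: t := 0 | (((-t) == abs(x)) || ((3 * y) <= min(y, y))): true | x := 8 | (!((x + -1) <= max(t, y))): true | x := 0 | result 0. Both give 0.
An exhaustive pass over the 45 declared inputs shows identical outputs.
verdict: equivalent


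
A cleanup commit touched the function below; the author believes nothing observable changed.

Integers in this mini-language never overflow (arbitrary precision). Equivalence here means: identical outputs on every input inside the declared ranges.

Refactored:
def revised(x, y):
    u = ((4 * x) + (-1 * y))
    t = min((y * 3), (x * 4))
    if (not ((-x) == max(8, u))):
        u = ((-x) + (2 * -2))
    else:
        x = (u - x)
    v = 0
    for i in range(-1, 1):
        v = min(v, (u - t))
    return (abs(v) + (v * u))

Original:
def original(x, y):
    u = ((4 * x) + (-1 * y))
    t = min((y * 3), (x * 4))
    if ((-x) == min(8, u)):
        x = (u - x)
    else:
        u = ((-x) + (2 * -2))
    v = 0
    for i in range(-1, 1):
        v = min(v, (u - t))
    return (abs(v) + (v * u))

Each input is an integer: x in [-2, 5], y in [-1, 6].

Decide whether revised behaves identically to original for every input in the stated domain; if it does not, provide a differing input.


Run the pair on x=0, y=0.
original: u = 0; t = 0; ((-x) == min(8, u)) -> true; x = 0; v = 0; [i=-1]; v = 0; [i=0]; v = 0; return 0
revised: u = 0; t = 0; (not ((-x) == max(8, u))) -> true; u = -4; v = 0; [i=-1]; v = -4; [i=0]; v = -4; return 20
0 != 20, so the rewrite changes behavior.
verdict: not equivalent; witness: x=0, y=0


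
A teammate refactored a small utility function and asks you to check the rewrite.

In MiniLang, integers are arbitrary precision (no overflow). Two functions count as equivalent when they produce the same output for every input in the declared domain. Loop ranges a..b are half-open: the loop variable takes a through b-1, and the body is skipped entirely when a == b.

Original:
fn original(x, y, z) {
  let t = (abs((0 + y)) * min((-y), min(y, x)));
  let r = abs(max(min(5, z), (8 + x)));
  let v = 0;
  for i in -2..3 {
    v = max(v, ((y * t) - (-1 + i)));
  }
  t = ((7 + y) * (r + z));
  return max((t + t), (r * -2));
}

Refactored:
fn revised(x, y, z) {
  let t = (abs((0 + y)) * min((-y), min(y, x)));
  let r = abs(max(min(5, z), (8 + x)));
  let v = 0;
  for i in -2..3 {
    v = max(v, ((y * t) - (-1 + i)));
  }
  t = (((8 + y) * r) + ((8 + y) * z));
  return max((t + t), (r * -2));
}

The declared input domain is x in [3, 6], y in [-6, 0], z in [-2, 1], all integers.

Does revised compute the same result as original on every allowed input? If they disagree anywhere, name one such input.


On input x=3, y=-6, z=-2, original returns 18 while revised returns 36.
verdict: not equivalent; witness: x=3, y=-6, z=-2


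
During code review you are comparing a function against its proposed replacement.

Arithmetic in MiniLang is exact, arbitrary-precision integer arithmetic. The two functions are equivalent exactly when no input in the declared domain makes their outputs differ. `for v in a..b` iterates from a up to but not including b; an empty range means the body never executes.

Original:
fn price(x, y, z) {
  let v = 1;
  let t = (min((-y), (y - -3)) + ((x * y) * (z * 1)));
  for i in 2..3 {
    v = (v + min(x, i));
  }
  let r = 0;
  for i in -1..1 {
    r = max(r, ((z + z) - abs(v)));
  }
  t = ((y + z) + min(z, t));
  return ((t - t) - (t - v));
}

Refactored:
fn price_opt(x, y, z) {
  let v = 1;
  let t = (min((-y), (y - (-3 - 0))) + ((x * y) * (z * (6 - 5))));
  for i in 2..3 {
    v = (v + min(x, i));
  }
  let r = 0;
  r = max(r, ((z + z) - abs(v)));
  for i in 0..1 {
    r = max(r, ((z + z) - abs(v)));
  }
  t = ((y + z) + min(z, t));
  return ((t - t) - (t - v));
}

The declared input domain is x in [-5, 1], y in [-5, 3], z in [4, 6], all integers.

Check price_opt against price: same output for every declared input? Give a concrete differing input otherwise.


The two versions differ — the changes include loop structure differs, plus constant usage differs, plus arithmetic usage differs, plus statement counts differ, plus min/max/abs usage differs.
Spot check at x=-2, y=-5, z=5 — price: v=1, then t=48, then (i=2), then v=-1, then r=0, then (i=-1), then r=9, then (i=0), then r=9, then t=5, then returns -6. price_opt: v=1, then t=48, then (i=2), then v=-1, then r=0, then r=9, then (i=0), then r=9, then t=5, then returns -6. Both give -6.
Sweeping the whole domain (189 inputs) finds no disagreement.
verdict: equivalent


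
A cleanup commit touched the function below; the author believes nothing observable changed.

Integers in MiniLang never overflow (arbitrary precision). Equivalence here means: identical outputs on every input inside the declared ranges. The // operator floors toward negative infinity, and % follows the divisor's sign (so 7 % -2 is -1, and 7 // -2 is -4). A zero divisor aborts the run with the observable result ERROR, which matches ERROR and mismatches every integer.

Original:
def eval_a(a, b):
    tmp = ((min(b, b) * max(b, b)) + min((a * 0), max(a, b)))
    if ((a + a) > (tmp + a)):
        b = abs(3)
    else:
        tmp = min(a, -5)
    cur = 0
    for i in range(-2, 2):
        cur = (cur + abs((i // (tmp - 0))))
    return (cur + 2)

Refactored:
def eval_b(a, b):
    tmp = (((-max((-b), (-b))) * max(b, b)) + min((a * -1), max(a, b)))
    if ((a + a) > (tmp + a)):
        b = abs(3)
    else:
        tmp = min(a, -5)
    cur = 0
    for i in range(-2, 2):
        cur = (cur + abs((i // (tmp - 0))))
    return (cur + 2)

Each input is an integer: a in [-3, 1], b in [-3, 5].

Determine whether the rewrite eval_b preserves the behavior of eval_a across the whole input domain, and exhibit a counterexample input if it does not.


Try a=1, b=-1.
eval_a: tmp := 1 | ((a + a) > (tmp + a)): false | tmp := -5 | cur := 0 | iter i=-2: | cur := 0 | iter i=-1: | cur := 0 | iter i=0: | cur := 0 | iter i=1: | cur := 1 | result 3
eval_b: tmp := 0 | ((a + a) > (tmp + a)): true | b := 3 | cur := 0 | iter i=-2: | divide-by-zero, output ERROR
3 and ERROR differ, so these are not the same function on this domain.
verdict: not equivalent; witness: a=1, b=-1


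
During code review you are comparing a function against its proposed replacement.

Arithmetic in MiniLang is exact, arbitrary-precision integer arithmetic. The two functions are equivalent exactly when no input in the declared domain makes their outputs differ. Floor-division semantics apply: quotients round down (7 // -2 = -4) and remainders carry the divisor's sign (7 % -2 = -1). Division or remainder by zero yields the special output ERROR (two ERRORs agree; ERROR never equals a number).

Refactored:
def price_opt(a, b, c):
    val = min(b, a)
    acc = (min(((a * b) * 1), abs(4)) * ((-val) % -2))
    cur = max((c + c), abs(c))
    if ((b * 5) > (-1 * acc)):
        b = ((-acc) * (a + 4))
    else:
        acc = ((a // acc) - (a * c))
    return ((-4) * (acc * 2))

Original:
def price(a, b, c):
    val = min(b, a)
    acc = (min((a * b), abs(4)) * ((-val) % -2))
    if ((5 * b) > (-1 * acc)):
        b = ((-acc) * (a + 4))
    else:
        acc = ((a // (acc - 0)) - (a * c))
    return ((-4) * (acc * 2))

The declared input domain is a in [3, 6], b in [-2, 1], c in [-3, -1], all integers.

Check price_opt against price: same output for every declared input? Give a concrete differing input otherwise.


Differences: arithmetic usage differs; and local variable names differ; and statement counts differ; and constant usage differs; and min/max/abs usage differs — yet all 48 inputs agree.
verdict: equivalent


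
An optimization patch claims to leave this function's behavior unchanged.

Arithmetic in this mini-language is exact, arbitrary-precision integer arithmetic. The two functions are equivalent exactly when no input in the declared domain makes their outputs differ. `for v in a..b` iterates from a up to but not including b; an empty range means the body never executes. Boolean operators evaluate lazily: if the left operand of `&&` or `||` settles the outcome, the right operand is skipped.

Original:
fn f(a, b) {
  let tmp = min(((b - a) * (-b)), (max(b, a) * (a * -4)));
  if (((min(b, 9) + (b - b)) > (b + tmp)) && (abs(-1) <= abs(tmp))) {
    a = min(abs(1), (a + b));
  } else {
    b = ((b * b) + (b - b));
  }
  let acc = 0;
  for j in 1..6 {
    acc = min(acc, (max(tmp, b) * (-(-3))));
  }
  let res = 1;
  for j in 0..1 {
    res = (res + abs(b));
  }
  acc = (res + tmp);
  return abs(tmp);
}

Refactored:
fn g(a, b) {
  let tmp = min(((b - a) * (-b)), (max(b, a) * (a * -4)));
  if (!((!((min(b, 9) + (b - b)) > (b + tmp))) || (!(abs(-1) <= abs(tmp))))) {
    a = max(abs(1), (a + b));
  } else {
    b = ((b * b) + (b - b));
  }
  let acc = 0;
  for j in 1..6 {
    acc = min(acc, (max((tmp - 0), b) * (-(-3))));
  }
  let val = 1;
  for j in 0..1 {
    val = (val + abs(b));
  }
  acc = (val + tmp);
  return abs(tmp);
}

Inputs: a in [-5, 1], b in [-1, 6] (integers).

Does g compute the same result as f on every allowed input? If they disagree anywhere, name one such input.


The suspicious edit (`min(abs(1), (a + b))` became `max(abs(1), (a + b))`) never changes the result for any input inside the declared domain; all 56 inputs agree.
verdict: equivalent


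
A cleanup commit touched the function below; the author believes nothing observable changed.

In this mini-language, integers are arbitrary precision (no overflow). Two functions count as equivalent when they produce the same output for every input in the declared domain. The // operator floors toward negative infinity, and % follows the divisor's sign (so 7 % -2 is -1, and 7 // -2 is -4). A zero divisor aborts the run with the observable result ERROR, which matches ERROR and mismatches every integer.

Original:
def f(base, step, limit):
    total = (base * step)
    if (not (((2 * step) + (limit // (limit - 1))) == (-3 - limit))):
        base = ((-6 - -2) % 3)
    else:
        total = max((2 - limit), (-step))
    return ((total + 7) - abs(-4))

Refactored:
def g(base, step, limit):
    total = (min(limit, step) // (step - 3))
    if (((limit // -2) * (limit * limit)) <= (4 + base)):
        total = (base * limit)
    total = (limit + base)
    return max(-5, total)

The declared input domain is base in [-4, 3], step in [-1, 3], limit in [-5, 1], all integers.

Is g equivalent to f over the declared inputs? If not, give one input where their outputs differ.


Input base=-4, step=-1, limit=-5: 7 from f versus -5 from g.
verdict: not equivalent; witness: base=-4, step=-1, limit=-5


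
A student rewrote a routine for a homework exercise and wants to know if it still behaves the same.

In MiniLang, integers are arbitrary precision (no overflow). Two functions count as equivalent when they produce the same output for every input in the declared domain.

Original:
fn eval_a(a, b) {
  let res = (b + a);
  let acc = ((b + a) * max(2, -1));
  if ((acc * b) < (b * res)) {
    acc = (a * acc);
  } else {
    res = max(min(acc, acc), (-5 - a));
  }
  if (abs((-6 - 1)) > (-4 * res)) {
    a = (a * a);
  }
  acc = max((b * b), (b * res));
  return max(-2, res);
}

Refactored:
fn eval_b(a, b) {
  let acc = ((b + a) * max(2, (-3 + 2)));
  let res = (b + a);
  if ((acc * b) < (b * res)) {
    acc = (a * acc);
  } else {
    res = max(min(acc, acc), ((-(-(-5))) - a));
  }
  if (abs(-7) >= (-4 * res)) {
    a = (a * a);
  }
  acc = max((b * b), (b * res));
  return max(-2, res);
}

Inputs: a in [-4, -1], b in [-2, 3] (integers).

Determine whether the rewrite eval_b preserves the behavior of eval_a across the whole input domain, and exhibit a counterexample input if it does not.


Equivalent. One difference looks behavioral, but it never changes the outcome for any declared input.
Checked all 24 inputs in the declared domain: the outputs agree on every one.
One worked example (a=-3, b=-1) — eval_a: res = -4; acc = -8; ((acc * b) < (b * res)) -> false; res = -2; (abs((-6 - 1)) > (-4 * res)) -> false; acc = 2; return -2; eval_b: acc = -8; res = -4; ((acc * b) < (b * res)) -> false; res = -2; (abs(-7) >= (-4 * res)) -> false; acc = 2; return -2; agreement on -2.
verdict: equivalent


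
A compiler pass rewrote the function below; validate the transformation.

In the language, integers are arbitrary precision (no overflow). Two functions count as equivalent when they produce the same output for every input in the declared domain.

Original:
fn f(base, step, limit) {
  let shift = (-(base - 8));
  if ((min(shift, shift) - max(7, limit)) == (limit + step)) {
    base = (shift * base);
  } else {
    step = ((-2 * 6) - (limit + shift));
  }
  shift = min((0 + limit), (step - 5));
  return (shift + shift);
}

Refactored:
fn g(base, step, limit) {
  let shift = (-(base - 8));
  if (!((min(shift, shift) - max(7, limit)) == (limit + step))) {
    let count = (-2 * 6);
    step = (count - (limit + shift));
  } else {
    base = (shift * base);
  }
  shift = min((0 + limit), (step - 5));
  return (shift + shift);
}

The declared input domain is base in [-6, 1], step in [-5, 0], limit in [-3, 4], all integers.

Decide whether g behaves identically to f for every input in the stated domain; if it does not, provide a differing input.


Comparing the listings, the differences include: statement counts differ; also boolean connective usage differs; also local variable names differ.
As a probe, take base=1, step=-4, limit=-2: f runs shift = 7; ((min(shift, shift) - max(7, limit)) == (limit + step)) -> false; step = -17; shift = -22; return -44; g runs shift = 7; (!((min(shift, shift) - max(7, limit)) == (limit + step))) -> true; count = -12; step = -17; shift = -22; return -44; both end at -44.
Across all 384 domain points the two functions coincide.
verdict: equivalent


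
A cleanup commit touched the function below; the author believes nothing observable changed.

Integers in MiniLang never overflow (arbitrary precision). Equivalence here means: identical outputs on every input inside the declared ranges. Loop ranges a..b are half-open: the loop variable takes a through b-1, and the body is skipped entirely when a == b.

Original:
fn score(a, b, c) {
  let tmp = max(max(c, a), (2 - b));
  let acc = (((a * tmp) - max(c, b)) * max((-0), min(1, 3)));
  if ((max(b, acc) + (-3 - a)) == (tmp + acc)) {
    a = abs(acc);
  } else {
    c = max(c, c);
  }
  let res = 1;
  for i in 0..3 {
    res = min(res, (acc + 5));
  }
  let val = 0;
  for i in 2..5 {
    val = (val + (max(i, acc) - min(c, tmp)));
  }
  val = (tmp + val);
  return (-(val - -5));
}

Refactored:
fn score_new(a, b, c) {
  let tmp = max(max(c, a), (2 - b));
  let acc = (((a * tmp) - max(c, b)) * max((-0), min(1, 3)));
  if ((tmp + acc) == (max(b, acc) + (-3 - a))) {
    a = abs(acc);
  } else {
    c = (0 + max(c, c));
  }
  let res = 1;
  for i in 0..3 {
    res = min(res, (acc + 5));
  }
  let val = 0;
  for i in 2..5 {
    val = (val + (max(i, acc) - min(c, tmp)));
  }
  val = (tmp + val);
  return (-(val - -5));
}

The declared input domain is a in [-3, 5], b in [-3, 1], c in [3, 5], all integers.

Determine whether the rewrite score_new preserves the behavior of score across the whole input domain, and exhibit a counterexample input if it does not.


Comparing the listings, the differences include: constant usage differs; also arithmetic usage differs.
Tracing a=5, b=-2, c=3: score: tmp becomes 5; next acc becomes 22; next ((max(b, acc) + (-3 - a)) == (tmp + acc)) evaluates to false; next c becomes 3; next res becomes 1; next at i=0:; next res becomes 1; next at i=1:; next res becomes 1; next at i=2:; next res becomes 1; next val becomes 0; next at i=2:; next val becomes 19; next at i=3:; next val becomes 38; next at i=4:; next val becomes 57; next val becomes 62; next final value -67 | score_new: tmp becomes 5; next acc becomes 22; next ((tmp + acc) == (max(b, acc) + (-3 - a))) evaluates to false; next c becomes 3; next res becomes 1; next at i=0:; next res becomes 1; next at i=1:; next res becomes 1; next at i=2:; next res becomes 1; next val becomes 0; next at i=2:; next val becomes 19; next at i=3:; next val becomes 38; next at i=4:; next val becomes 57; next val becomes 62; next final value -67 — matching result -67.
Sweeping the whole domain (135 inputs) finds no disagreement.
verdict: equivalent


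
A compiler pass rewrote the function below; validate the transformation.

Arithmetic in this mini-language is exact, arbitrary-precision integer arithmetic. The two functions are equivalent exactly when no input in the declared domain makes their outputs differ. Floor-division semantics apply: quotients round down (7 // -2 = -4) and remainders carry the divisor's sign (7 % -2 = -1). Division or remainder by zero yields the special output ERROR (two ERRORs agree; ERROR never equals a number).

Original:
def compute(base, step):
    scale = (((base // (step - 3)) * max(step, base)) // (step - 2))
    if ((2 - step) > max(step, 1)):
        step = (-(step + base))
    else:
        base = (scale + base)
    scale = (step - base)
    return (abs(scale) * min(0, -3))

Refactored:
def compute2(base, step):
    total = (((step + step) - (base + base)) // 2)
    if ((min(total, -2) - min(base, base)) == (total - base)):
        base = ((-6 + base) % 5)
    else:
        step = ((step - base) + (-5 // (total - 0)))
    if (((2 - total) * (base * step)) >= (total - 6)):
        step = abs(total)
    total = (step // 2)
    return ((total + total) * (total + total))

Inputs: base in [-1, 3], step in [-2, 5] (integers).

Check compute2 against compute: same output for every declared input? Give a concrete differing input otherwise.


Consider the input base=-1, step=-2.
compute: scale = 0; ((2 - step) > max(step, 1)) -> true; step = 3; scale = 4; return -12
compute2: total = -1; ((min(total, -2) - min(base, base)) == (total - base)) -> false; step = 4; (((2 - total) * (base * step)) >= (total - 6)) -> false; total = 2; return 16
-12 != 16, so the rewrite changes behavior.
verdict: not equivalent; witness: base=-1, step=-2


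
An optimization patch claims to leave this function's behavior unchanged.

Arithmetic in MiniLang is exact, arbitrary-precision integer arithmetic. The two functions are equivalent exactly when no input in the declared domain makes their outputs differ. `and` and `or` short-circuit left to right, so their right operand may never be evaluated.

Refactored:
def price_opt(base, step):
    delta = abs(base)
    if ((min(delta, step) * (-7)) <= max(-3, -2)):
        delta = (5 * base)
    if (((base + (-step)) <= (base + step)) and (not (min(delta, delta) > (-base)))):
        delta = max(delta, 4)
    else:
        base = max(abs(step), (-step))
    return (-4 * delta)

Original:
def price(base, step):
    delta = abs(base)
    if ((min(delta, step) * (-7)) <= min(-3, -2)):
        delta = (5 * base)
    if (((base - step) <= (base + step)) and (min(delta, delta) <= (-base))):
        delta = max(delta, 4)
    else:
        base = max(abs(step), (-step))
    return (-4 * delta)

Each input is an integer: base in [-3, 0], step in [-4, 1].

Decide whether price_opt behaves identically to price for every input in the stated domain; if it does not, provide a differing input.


Equivalent. The suspicious edit (`min(-3, -2)` became `max(-3, -2)`) never changes the result for any input inside the declared domain.
Across all 24 domain points the two functions coincide.
One worked example (base=-1, step=0) — price: delta=1, then ((min(delta, step) * (-7)) <= min(-3, -2)) is false, then (((base - step) <= (base + step)) and (min(delta, delta) <= (-base))) is true, then delta=4, then returns -16; price_opt: delta=1, then ((min(delta, step) * (-7)) <= max(-3, -2)) is false, then (((base + (-step)) <= (base + step)) and (not (min(delta, delta) > (-base)))) is true, then delta=4, then returns -16; agreement on -16.
verdict: equivalent


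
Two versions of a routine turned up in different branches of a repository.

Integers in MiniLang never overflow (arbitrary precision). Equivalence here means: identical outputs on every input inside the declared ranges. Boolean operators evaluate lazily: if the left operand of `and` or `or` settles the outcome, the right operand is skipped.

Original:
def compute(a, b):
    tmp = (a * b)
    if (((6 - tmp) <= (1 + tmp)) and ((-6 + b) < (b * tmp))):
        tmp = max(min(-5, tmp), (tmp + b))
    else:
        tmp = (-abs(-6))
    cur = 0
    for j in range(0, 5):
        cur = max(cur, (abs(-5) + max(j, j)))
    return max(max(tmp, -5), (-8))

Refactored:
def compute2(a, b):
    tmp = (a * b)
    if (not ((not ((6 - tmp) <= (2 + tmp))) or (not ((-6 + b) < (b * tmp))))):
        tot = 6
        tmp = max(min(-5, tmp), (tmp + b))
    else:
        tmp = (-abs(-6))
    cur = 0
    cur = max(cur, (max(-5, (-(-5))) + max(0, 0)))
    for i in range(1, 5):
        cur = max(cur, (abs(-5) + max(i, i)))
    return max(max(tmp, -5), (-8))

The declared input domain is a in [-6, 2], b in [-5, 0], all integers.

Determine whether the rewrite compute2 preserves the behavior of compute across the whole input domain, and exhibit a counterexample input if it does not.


Not equivalent: a=-2, b=-1 separates them (-5 vs 1).
compute: tmp = 2; (((6 - tmp) <= (1 + tmp)) and ((-6 + b) < (b * tmp))) -> false; tmp = -6; cur = 0; [j=0]; cur = 5; [j=1]; cur = 6; [j=2]; cur = 7; [j=3]; cur = 8; [j=4]; cur = 9; return -5
compute2: tmp = 2; (not ((not ((6 - tmp) <= (2 + tmp))) or (not ((-6 + b) < (b * tmp))))) -> true; tot = 6; tmp = 1; cur = 0; cur = 5; [i=1]; cur = 6; [i=2]; cur = 7; [i=3]; cur = 8; [i=4]; cur = 9; return 1
verdict: not equivalent; witness: a=-2, b=-1


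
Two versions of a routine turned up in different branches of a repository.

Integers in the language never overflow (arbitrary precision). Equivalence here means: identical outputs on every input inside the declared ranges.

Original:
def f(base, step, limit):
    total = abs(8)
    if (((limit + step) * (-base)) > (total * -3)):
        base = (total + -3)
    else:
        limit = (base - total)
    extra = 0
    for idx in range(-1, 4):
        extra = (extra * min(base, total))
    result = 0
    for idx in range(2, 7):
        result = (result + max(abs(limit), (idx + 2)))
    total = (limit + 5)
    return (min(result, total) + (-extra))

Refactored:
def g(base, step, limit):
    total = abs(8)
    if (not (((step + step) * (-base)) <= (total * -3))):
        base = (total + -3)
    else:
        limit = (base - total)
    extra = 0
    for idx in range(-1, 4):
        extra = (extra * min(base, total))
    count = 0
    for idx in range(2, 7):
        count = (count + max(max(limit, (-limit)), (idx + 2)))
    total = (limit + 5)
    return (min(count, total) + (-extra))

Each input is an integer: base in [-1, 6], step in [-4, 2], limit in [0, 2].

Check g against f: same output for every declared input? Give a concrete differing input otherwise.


Not equivalent: base=6, step=2, limit=0 separates them (5 vs 3).
f: total = 8; (((limit + step) * (-base)) > (total * -3)) -> true; base = 5; extra = 0; [idx=-1]; extra = 0; [idx=0]; extra = 0; [idx=1]; extra = 0; [idx=2]; extra = 0; [idx=3]; extra = 0; result = 0; [idx=2]; result = 4; [idx=3]; result = 9; [idx=4]; result = 15; [idx=5]; result = 22; [idx=6]; result = 30; total = 5; return 5
g: total = 8; (not (((step + step) * (-base)) <= (total * -3))) -> false; limit = -2; extra = 0; [idx=-1]; extra = 0; [idx=0]; extra = 0; [idx=1]; extra = 0; [idx=2]; extra = 0; [idx=3]; extra = 0; count = 0; [idx=2]; count = 4; [idx=3]; count = 9; [idx=4]; count = 15; [idx=5]; count = 22; [idx=6]; count = 30; total = 3; return 3
verdict: not equivalent; witness: base=6, step=2, limit=0


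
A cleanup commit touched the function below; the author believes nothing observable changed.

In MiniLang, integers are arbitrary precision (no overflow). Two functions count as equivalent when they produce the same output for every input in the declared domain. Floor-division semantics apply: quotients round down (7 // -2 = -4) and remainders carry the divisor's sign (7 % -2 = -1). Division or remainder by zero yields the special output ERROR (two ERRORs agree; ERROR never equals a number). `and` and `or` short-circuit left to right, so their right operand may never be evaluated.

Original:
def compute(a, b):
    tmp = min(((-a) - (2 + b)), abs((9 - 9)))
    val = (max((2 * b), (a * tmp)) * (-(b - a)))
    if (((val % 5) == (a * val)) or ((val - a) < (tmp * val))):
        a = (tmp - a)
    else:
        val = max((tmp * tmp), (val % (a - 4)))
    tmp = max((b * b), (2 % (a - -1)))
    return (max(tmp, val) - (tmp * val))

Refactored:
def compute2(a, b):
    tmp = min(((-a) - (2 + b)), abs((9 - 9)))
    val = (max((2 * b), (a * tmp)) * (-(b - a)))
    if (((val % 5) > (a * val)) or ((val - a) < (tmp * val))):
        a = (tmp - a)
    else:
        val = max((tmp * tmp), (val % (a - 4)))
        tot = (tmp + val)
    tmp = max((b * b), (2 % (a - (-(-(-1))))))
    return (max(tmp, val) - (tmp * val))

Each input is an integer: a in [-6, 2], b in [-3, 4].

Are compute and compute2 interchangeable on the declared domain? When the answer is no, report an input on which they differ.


These are not equivalent — on a=-6, b=-1 the outputs split (2 vs 1).
compute: tmp = 0; val = 0; (((val % 5) == (a * val)) or ((val - a) < (tmp * val))) -> true; a = 6; tmp = 2; return 2
compute2: tmp = 0; val = 0; (((val % 5) > (a * val)) or ((val - a) < (tmp * val))) -> false; val = 0; tot = 0; tmp = 1; return 1
verdict: not equivalent; witness: a=-6, b=-1


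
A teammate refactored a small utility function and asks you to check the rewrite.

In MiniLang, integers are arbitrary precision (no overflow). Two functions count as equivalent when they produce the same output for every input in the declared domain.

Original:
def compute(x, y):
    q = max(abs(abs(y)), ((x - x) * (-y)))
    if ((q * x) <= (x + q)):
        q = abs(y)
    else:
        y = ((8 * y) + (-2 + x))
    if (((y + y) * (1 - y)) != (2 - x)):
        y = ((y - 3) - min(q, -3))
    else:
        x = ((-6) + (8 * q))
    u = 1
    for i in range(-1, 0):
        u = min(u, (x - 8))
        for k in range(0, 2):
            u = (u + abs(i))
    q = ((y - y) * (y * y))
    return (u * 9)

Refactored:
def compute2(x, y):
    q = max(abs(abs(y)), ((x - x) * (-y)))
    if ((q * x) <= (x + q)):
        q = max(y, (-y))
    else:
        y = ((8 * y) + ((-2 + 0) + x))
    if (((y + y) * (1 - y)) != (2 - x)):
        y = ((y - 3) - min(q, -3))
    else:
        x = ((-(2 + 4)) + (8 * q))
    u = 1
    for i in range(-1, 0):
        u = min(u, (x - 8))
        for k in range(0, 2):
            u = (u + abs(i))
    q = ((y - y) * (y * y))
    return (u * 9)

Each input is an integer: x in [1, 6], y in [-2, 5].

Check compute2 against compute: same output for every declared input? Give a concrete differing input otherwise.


Equivalent — the differences include arithmetic usage differs, plus min/max/abs usage differs, plus constant usage differs, yet no declared input distinguishes the two.
One worked example (x=4, y=2) — compute: q = 2; ((q * x) <= (x + q)) -> false; y = 18; (((y + y) * (1 - y)) != (2 - x)) -> true; y = 18; u = 1; [i=-1]; u = -4; [k=0]; u = -3; [k=1]; u = -2; q = 0; return -18; compute2: q = 2; ((q * x) <= (x + q)) -> false; y = 18; (((y + y) * (1 - y)) != (2 - x)) -> true; y = 18; u = 1; [i=-1]; u = -4; [k=0]; u = -3; [k=1]; u = -2; q = 0; return -18; agreement on -18.
An exhaustive pass over the 48 declared inputs shows identical outputs.
verdict: equivalent


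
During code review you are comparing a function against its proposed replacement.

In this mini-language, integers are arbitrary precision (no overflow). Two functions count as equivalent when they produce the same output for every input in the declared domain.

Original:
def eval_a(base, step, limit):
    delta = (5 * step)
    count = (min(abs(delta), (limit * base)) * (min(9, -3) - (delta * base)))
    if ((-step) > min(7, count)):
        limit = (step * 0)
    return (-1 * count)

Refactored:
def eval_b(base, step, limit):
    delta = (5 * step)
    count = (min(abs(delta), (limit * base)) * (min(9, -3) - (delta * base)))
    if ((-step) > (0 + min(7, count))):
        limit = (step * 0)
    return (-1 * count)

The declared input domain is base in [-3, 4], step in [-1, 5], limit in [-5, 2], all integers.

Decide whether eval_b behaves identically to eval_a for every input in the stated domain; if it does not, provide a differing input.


The two versions differ — the changes include arithmetic usage differs; also constant usage differs.
One worked example (base=2, step=1, limit=2) — eval_a: delta = 5; count = -52; ((-step) > min(7, count)) -> true; limit = 0; return 52; eval_b: delta = 5; count = -52; ((-step) > (0 + min(7, count))) -> true; limit = 0; return 52; agreement on 52.
An exhaustive pass over the 448 declared inputs shows identical outputs.
verdict: equivalent
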